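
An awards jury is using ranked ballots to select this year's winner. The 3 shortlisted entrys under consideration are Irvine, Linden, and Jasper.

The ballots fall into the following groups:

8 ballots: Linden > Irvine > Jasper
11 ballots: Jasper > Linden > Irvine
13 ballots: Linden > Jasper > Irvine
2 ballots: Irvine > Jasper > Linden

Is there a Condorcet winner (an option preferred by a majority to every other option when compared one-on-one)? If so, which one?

Head-to-head results (34 voters total):
Irvine vs Linden: Linden wins 32–2.
Irvine vs Jasper: Jasper wins 24–10.
Linden vs Jasper: Linden wins 21–13.
Linden beats each rival — Irvine (32–2), Jasper (21–13) — so Linden is the Condorcet winner.

Linden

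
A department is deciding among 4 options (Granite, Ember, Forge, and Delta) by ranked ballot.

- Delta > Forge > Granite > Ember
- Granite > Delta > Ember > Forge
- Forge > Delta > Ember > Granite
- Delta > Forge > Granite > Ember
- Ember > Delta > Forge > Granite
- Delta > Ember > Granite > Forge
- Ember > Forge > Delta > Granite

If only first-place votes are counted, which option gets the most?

Delta

First-place vote totals:
  Granite: 1
  Ember: 2
  Forge: 1
  Delta: 3
Delta has the most first-place votes.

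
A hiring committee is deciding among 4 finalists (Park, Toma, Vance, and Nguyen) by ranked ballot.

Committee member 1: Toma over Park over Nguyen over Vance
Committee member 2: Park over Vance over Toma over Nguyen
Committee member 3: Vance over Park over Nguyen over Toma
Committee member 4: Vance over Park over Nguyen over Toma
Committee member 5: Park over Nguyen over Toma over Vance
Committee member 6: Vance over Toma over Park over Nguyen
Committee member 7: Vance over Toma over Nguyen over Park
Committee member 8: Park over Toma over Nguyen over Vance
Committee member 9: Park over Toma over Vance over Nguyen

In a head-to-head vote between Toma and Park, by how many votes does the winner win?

Ballots ranking Toma above Park: 3.
Ballots ranking Park above Toma: 6.
Park wins 6–3, a margin of 3.

3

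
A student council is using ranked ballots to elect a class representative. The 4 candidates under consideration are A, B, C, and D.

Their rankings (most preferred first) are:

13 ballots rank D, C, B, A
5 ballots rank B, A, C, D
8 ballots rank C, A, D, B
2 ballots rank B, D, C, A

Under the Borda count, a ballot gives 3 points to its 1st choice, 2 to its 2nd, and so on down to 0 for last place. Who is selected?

Borda scores:
  A: 13·0 + 5·2 + 8·2 + 2·0 = 26
  B: 13·1 + 5·3 + 8·0 + 2·3 = 34
  C: 13·2 + 5·1 + 8·3 + 2·1 = 57
  D: 13·3 + 5·0 + 8·1 + 2·2 = 51
C has the highest total.

C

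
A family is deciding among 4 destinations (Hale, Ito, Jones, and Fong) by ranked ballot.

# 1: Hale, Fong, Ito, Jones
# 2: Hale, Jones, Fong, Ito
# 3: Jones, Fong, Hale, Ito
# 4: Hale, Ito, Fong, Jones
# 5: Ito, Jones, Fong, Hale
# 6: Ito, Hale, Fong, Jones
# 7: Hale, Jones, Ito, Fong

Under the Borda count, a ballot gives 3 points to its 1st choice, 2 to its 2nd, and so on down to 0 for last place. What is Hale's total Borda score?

15

Borda scores:
  Hale: 3 + 3 + 1 + 3 + 0 + 2 + 3 = 15
  Ito: 1 + 0 + 0 + 2 + 3 + 3 + 1 = 10
  Jones: 0 + 2 + 3 + 0 + 2 + 0 + 2 = 9
  Fong: 2 + 1 + 2 + 1 + 1 + 1 + 0 = 8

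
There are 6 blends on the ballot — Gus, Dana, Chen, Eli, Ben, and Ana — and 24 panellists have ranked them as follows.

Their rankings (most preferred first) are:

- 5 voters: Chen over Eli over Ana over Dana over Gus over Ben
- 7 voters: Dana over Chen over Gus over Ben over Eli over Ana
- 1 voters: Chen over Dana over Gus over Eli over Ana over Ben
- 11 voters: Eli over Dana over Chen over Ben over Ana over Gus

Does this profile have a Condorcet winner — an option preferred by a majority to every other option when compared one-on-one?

Head-to-head results (24 voters total):
Gus vs Dana: Dana wins 24–0.
Gus vs Chen: Chen wins 24–0.
Gus vs Eli: Eli wins 16–8.
Gus vs Ben: Gus wins 13–11.
Gus vs Ana: Ana wins 16–8.
Dana vs Chen: Dana wins 18–6.
Dana vs Eli: Eli wins 16–8.
Dana vs Ben: Dana wins 24–0.
Dana vs Ana: Dana wins 19–5.
Chen vs Eli: Chen wins 13–11.
Chen vs Ben: Chen wins 24–0.
Chen vs Ana: Chen wins 24–0.
Eli vs Ben: Eli wins 17–7.
Eli vs Ana: Eli wins 24–0.
Ben vs Ana: Ben wins 18–6.
No candidate beats all others: Gus beats Ben beats Ana beats Gus, a majority cycle.

No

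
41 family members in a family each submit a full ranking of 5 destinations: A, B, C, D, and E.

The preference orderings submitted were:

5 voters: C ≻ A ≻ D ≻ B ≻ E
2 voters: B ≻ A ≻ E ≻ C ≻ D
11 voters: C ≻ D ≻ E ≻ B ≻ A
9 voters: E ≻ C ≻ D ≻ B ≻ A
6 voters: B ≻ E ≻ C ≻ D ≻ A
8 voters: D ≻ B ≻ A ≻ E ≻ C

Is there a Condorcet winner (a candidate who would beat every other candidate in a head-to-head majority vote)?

No

Head-to-head results (41 voters total):
A vs B: B wins 36–5.
A vs C: C wins 31–10.
A vs D: D wins 34–7.
A vs E: E wins 26–15.
B vs C: C wins 25–16.
B vs D: D wins 33–8.
B vs E: B wins 21–20.
C vs D: C wins 33–8.
C vs E: E wins 25–16.
D vs E: D wins 24–17.
No candidate beats all others: B beats E beats C beats B, a majority cycle.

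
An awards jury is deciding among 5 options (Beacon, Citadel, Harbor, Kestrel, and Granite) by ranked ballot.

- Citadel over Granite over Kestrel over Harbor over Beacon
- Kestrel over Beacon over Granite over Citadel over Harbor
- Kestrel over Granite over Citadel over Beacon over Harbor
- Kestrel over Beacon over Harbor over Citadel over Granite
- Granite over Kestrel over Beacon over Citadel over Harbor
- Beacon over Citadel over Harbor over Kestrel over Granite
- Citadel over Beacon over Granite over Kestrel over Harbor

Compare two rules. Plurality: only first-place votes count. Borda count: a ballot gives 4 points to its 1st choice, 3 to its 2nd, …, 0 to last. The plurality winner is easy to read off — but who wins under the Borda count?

Kestrel

Plurality first-place counts: Beacon 1, Citadel 2, Harbor 0, Kestrel 3, Granite 1 → Kestrel.
Borda totals: Beacon 16, Citadel 16, Harbor 5, Kestrel 19, Granite 14 → Kestrel.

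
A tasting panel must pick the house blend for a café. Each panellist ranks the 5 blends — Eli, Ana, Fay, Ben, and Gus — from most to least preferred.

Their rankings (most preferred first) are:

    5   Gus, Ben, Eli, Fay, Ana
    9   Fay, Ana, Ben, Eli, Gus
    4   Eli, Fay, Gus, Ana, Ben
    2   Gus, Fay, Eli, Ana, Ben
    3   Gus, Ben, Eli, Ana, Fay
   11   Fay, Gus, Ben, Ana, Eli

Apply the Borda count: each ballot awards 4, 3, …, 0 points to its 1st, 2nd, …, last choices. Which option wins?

Fay

Borda scores:
  Eli: 5·2 + 9·1 + 4·4 + 2·2 + 3·2 + 11·0 = 45
  Ana: 5·0 + 9·3 + 4·1 + 2·1 + 3·1 + 11·1 = 47
  Fay: 5·1 + 9·4 + 4·3 + 2·3 + 3·0 + 11·4 = 103
  Ben: 5·3 + 9·2 + 4·0 + 2·0 + 3·3 + 11·2 = 64
  Gus: 5·4 + 9·0 + 4·2 + 2·4 + 3·4 + 11·3 = 81
Fay has the highest total.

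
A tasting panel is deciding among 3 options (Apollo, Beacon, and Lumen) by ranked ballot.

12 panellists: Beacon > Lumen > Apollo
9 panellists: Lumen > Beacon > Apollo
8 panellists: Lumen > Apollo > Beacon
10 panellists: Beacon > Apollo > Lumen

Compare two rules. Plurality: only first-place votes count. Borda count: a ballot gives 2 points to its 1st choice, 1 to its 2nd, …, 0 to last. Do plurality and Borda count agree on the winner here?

Yes

Plurality first-place counts: Apollo 0, Beacon 22, Lumen 17 → Beacon.
Borda totals: Apollo 18, Beacon 53, Lumen 46 → Beacon.
The two rules agree on Beacon.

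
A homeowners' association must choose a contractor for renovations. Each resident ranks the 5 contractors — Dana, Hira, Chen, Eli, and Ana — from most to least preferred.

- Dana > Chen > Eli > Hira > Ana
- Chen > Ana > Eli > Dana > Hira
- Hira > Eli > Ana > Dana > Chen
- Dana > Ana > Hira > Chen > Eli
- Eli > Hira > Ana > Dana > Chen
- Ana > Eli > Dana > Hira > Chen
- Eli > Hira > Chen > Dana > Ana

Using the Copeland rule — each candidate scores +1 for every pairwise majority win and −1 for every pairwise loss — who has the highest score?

Eli

Pairwise results:
  Dana vs Hira: Dana wins 4–3.
  Dana vs Chen: Dana wins 5–2.
  Dana vs Eli: Eli wins 5–2.
  Dana vs Ana: Ana wins 4–3.
  Hira vs Chen: Hira wins 5–2.
  Hira vs Eli: Eli wins 5–2.
  Hira vs Ana: Hira wins 4–3.
  Chen vs Eli: Eli wins 4–3.
  Chen vs Ana: Ana wins 4–3.
  Eli vs Ana: Eli wins 4–3.
Copeland scores (wins − losses):
  Dana: 2 − 2 = 0
  Hira: 2 − 2 = 0
  Chen: 0 − 4 = -4
  Eli: 4 − 0 = 4
  Ana: 2 − 2 = 0
Eli has the best Copeland score.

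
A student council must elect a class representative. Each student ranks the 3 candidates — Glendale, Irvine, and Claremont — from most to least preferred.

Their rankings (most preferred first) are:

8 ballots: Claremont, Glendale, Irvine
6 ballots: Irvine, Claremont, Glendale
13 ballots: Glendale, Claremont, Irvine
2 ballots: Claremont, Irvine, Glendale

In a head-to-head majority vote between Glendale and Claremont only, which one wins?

Ballots ranking Glendale above Claremont: 13.
Ballots ranking Claremont above Glendale: 8+6+2 = 16.
Claremont wins the head-to-head, 16–13.

Claremont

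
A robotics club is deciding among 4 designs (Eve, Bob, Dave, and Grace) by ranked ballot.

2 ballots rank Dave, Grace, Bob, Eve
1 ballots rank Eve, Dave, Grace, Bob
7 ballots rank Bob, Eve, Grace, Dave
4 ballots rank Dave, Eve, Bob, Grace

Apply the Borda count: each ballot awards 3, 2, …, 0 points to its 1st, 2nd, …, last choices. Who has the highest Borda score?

Bob

Borda scores:
  Eve: 2·0 + 3 + 7·2 + 4·2 = 25
  Bob: 2·1 + 0 + 7·3 + 4·1 = 27
  Dave: 2·3 + 2 + 7·0 + 4·3 = 20
  Grace: 2·2 + 1 + 7·1 + 4·0 = 12
Bob has the highest total.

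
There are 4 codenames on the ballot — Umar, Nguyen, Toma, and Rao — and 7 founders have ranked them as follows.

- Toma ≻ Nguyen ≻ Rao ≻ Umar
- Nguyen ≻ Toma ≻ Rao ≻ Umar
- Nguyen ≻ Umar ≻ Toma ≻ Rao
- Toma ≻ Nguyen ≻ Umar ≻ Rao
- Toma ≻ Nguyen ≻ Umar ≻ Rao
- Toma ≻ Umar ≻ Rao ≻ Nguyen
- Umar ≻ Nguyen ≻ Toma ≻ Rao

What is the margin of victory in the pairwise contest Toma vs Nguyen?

Ballots ranking Toma above Nguyen: 4.
Ballots ranking Nguyen above Toma: 3.
Toma wins 4–3, a margin of 1.

1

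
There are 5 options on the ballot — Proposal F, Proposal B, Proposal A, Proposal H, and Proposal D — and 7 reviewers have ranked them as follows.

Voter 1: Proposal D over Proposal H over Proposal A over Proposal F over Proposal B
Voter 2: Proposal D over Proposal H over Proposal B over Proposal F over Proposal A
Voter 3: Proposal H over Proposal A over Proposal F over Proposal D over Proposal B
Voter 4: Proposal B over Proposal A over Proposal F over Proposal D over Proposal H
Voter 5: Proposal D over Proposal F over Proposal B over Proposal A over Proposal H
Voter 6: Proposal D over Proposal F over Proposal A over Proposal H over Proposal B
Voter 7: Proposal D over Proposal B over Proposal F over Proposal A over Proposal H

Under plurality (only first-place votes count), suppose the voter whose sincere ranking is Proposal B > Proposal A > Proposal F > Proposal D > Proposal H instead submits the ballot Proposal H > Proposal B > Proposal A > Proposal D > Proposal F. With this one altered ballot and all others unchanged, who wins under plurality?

First-place totals with the altered ballot: Proposal F 0, Proposal B 0, Proposal A 0, Proposal H 2, Proposal D 5.
The winner is unchanged: still Proposal D.

Proposal D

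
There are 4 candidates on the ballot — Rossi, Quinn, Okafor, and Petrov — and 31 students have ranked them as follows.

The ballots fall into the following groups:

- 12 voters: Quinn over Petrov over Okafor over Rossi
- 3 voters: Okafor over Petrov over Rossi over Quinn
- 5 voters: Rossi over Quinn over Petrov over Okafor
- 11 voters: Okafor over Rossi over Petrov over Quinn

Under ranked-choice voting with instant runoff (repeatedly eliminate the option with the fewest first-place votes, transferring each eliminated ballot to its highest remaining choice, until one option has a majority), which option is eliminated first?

Petrov

Round 1: Okafor 14, Quinn 12, Rossi 5, Petrov 0. Petrov has the fewest and is eliminated.
Round 2: Okafor 14, Quinn 12, Rossi 5. Rossi has the fewest and is eliminated.
Round 3: Quinn 17, Okafor 14. Quinn has a majority.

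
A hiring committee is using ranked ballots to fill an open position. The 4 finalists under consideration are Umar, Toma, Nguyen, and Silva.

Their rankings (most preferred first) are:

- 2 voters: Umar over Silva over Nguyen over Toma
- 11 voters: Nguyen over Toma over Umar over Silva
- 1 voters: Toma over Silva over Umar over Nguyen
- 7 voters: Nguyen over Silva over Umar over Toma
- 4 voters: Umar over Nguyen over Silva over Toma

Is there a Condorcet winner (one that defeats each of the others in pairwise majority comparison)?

Head-to-head results (25 voters total):
Umar vs Toma: Umar wins 13–12.
Umar vs Nguyen: Nguyen wins 18–7.
Umar vs Silva: Umar wins 17–8.
Toma vs Nguyen: Nguyen wins 24–1.
Toma vs Silva: Silva wins 13–12.
Nguyen vs Silva: Nguyen wins 22–3.
Nguyen beats each rival — Umar (18–7), Toma (24–1), Silva (22–3) — so Nguyen is the Condorcet winner.

Yes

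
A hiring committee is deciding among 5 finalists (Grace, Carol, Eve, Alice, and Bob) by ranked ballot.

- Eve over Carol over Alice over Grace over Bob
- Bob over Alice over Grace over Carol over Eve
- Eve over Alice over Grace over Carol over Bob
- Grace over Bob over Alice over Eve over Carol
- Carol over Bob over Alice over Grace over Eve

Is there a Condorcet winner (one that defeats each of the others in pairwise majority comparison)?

Head-to-head results (5 voters total):
Grace vs Carol: Grace wins 3–2.
Grace vs Eve: Grace wins 3–2.
Grace vs Alice: Alice wins 4–1.
Grace vs Bob: Grace wins 3–2.
Carol vs Eve: Eve wins 3–2.
Carol vs Alice: Alice wins 3–2.
Carol vs Bob: Carol wins 3–2.
Eve vs Alice: Alice wins 3–2.
Eve vs Bob: Bob wins 3–2.
Alice vs Bob: Bob wins 3–2.
No candidate beats all others: Grace beats Bob beats Alice beats Grace, a majority cycle.

No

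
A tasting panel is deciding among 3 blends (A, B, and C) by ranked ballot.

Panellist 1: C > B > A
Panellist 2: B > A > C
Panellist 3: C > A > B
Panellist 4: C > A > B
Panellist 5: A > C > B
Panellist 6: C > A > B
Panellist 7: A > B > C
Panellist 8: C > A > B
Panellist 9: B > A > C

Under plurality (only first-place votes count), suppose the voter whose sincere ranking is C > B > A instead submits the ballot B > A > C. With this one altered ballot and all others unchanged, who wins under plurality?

First-place totals with the altered ballot: A 2, B 3, C 4.
The winner is unchanged: still C.

C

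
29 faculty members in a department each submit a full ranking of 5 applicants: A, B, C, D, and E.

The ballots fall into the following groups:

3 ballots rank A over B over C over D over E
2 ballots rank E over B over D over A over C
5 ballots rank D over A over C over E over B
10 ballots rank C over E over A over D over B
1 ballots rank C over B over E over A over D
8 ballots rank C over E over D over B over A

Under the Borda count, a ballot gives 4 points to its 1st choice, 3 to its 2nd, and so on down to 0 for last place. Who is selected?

Borda scores:
  A: 3·4 + 2·1 + 5·3 + 10·2 + 1 + 8·0 = 50
  B: 3·3 + 2·3 + 5·0 + 10·0 + 3 + 8·1 = 26
  C: 3·2 + 2·0 + 5·2 + 10·4 + 4 + 8·4 = 92
  D: 3·1 + 2·2 + 5·4 + 10·1 + 0 + 8·2 = 53
  E: 3·0 + 2·4 + 5·1 + 10·3 + 2 + 8·3 = 69
C has the highest total.

C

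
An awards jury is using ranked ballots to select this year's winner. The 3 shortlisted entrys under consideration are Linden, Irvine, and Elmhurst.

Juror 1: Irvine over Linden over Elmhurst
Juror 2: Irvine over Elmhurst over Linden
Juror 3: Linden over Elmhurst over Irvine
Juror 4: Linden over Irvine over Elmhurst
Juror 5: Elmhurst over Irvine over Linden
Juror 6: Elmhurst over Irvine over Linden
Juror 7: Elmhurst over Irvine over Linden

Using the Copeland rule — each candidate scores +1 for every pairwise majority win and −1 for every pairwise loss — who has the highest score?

Elmhurst

Pairwise results:
  Linden vs Irvine: Irvine wins 5–2.
  Linden vs Elmhurst: Elmhurst wins 4–3.
  Irvine vs Elmhurst: Elmhurst wins 4–3.
Copeland scores (wins − losses):
  Linden: 0 − 2 = -2
  Irvine: 1 − 1 = 0
  Elmhurst: 2 − 0 = 2
Elmhurst has the best Copeland score.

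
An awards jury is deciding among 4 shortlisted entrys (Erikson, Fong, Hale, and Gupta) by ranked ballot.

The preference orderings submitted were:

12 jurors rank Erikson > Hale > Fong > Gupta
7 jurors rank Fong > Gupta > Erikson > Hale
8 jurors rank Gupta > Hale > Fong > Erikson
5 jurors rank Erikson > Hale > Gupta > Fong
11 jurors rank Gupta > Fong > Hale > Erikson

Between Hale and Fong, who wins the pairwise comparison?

Ballots ranking Hale above Fong: 12+8+5 = 25.
Ballots ranking Fong above Hale: 7+11 = 18.
Hale wins the head-to-head, 25–18.

Hale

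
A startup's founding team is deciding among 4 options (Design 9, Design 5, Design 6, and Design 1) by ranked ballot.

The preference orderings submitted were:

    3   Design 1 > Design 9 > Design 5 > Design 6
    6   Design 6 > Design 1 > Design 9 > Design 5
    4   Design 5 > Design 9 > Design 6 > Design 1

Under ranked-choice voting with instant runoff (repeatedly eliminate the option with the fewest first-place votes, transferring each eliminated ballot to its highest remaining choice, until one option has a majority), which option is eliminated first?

Round 1: Design 6 6, Design 5 4, Design 1 3, Design 9 0. Design 9 has the fewest and is eliminated.
Round 2: Design 6 6, Design 5 4, Design 1 3. Design 1 has the fewest and is eliminated.
Round 3: Design 5 7, Design 6 6. Design 5 has a majority.

Design 9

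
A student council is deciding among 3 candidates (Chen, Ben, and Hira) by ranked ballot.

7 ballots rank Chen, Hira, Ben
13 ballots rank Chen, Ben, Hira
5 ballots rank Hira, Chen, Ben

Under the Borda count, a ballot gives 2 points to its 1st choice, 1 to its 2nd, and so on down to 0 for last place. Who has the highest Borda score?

Chen

Borda scores:
  Chen: 7·2 + 13·2 + 5·1 = 45
  Ben: 7·0 + 13·1 + 5·0 = 13
  Hira: 7·1 + 13·0 + 5·2 = 17
Chen has the highest total.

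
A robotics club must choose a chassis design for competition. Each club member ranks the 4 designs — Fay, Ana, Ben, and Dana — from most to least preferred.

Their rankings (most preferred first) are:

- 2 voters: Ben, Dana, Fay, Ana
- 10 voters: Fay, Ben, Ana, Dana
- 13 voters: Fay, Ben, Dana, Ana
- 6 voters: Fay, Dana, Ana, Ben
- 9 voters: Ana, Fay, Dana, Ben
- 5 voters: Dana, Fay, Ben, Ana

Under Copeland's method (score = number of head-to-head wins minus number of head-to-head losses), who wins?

Pairwise results:
  Fay vs Ana: Fay wins 36–9.
  Fay vs Ben: Fay wins 43–2.
  Fay vs Dana: Fay wins 38–7.
  Ana vs Ben: Ben wins 30–15.
  Ana vs Dana: Dana wins 26–19.
  Ben vs Dana: Ben wins 25–20.
Copeland scores (wins − losses):
  Fay: 3 − 0 = 3
  Ana: 0 − 3 = -3
  Ben: 2 − 1 = 1
  Dana: 1 − 2 = -1
Fay has the best Copeland score.

Fay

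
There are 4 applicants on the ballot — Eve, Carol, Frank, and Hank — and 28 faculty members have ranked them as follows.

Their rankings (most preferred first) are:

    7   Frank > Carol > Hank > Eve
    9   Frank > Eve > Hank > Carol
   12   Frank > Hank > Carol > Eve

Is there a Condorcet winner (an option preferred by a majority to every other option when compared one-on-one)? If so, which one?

Head-to-head results (28 voters total):
Eve vs Carol: Carol wins 19–9.
Eve vs Frank: Frank wins 28–0.
Eve vs Hank: Hank wins 19–9.
Carol vs Frank: Frank wins 28–0.
Carol vs Hank: Hank wins 21–7.
Frank vs Hank: Frank wins 28–0.
Frank beats each rival — Eve (28–0), Carol (28–0), Hank (28–0) — so Frank is the Condorcet winner.

Frank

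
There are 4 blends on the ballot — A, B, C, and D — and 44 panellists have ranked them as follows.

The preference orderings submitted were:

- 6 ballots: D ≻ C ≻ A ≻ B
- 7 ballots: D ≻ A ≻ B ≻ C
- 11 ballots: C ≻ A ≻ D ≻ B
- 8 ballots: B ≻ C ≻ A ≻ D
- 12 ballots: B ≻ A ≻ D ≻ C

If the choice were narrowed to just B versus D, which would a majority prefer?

D

Ballots ranking B above D: 8+12 = 20.
Ballots ranking D above B: 6+7+11 = 24.
D wins the head-to-head, 24–20.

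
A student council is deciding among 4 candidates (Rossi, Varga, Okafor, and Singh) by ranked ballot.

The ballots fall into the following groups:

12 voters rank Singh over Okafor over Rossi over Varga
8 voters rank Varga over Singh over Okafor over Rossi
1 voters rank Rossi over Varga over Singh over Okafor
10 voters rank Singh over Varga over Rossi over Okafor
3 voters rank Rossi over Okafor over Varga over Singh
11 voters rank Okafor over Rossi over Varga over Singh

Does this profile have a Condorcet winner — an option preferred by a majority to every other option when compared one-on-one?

No

Head-to-head results (45 voters total):
Rossi vs Varga: Rossi wins 27–18.
Rossi vs Okafor: Okafor wins 31–14.
Rossi vs Singh: Singh wins 30–15.
Varga vs Okafor: Okafor wins 26–19.
Varga vs Singh: Varga wins 23–22.
Okafor vs Singh: Singh wins 31–14.
No candidate beats all others: Rossi beats Varga beats Singh beats Rossi, a majority cycle.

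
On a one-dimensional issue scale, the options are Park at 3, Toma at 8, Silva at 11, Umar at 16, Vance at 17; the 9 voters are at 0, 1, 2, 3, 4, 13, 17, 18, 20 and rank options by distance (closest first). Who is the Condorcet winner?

With single-peaked preferences on a line, the Condorcet winner is the candidate closest to the median voter.
The median voter (position 4) is closest to Park at 3.
Check: Park vs Silva — voters closer to Park: 5 of 9.

Park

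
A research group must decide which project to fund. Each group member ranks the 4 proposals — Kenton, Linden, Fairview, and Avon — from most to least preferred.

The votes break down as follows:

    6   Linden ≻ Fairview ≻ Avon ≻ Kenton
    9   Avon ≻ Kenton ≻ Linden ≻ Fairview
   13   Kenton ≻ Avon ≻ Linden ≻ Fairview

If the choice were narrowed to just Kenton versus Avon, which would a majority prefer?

Ballots ranking Kenton above Avon: 13.
Ballots ranking Avon above Kenton: 6+9 = 15.
Avon wins the head-to-head, 15–13.

Avon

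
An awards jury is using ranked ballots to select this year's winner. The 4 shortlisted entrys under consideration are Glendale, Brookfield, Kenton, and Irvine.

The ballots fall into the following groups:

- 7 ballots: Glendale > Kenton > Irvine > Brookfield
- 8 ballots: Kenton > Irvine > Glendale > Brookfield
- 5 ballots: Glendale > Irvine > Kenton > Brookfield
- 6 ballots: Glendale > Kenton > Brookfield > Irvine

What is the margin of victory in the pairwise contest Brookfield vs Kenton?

26

Ballots ranking Brookfield above Kenton: 0.
Ballots ranking Kenton above Brookfield: 7+8+5+6 = 26.
Kenton wins 26–0, a margin of 26.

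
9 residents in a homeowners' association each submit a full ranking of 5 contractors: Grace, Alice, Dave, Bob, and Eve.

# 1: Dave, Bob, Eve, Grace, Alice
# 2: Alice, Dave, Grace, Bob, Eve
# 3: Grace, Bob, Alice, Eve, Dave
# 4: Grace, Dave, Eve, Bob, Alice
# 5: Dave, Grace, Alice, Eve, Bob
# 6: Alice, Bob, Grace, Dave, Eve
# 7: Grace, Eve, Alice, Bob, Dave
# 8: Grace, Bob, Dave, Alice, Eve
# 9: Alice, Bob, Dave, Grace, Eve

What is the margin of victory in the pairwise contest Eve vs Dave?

5

Ballots ranking Eve above Dave: 2.
Ballots ranking Dave above Eve: 7.
Dave wins 7–2, a margin of 5.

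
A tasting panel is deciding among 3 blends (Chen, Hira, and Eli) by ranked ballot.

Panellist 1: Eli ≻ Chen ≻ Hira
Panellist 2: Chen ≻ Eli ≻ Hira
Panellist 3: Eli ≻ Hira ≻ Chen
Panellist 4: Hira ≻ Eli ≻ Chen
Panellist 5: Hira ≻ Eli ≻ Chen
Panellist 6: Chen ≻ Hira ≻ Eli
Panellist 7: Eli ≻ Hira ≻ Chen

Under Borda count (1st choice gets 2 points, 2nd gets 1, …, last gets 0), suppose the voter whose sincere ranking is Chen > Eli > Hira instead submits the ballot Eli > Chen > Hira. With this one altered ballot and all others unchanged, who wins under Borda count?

Eli

Borda totals with the altered ballot: Chen 4, Hira 7, Eli 10.
The winner is unchanged: still Eli.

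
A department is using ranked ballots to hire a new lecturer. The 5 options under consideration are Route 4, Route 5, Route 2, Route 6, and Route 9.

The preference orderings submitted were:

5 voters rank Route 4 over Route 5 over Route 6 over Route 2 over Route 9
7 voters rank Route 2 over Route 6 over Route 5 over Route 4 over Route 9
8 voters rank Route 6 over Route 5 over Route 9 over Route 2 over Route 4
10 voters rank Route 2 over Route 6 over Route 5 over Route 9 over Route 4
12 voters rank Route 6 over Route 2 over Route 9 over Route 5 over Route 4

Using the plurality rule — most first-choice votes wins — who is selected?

Route 6

First-place vote totals:
  Route 4: 5
  Route 5: 0
  Route 2: 17
  Route 6: 20
  Route 9: 0
Route 6 has the most first-place votes.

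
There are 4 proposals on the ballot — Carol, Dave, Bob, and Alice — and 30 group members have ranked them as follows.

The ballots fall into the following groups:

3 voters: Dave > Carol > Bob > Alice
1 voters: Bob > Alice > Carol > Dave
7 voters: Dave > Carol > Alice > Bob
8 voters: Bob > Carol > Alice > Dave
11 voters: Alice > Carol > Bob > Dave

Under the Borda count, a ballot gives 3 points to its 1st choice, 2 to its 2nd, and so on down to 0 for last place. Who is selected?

Borda scores:
  Carol: 3·2 + 1 + 7·2 + 8·2 + 11·2 = 59
  Dave: 3·3 + 0 + 7·3 + 8·0 + 11·0 = 30
  Bob: 3·1 + 3 + 7·0 + 8·3 + 11·1 = 41
  Alice: 3·0 + 2 + 7·1 + 8·1 + 11·3 = 50
Carol has the highest total.

Carol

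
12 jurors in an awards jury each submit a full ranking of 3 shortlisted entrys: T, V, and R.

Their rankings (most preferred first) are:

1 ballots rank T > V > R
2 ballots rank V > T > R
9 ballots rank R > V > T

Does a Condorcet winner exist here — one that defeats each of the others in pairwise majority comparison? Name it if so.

R

Head-to-head results (12 voters total):
T vs V: V wins 11–1.
T vs R: R wins 9–3.
V vs R: R wins 9–3.
R beats each rival — T (9–3), V (9–3) — so R is the Condorcet winner.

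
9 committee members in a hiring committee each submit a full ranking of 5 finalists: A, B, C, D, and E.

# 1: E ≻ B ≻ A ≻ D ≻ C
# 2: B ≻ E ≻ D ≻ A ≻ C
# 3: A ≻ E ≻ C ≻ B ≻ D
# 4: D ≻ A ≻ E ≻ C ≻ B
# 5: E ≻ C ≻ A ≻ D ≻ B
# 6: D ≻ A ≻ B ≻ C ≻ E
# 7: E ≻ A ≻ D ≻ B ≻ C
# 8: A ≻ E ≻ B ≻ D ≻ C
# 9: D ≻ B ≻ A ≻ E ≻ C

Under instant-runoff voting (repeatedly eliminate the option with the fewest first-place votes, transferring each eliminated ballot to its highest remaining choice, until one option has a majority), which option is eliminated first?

C

Round 1: D 3, E 3, A 2, B 1, C 0. C has the fewest and is eliminated.
Round 2: D 3, E 3, A 2, B 1. B has the fewest and is eliminated.
Round 3: E 4, D 3, A 2. A has the fewest and is eliminated.
Round 4: E 6, D 3. E has a majority.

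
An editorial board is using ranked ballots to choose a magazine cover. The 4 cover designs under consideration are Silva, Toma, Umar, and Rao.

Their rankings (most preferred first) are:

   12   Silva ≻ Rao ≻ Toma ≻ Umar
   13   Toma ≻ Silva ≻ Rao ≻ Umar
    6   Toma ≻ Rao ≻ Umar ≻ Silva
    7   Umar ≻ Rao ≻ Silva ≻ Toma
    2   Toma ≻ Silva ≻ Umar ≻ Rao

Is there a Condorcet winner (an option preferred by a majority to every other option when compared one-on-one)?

Yes

Head-to-head results (40 voters total):
Silva vs Toma: Toma wins 21–19.
Silva vs Umar: Silva wins 27–13.
Silva vs Rao: Silva wins 27–13.
Toma vs Umar: Toma wins 33–7.
Toma vs Rao: Toma wins 21–19.
Umar vs Rao: Rao wins 31–9.
Toma beats each rival — Silva (21–19), Umar (33–7), Rao (21–19) — so Toma is the Condorcet winner.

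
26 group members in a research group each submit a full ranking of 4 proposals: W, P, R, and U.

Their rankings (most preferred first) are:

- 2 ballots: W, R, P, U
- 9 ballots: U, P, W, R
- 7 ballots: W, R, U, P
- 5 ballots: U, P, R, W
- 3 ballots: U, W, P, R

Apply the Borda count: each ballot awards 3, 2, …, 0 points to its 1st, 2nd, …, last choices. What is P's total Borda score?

Borda scores:
  W: 2·3 + 9·1 + 7·3 + 5·0 + 3·2 = 42
  P: 2·1 + 9·2 + 7·0 + 5·2 + 3·1 = 33
  R: 2·2 + 9·0 + 7·2 + 5·1 + 3·0 = 23
  U: 2·0 + 9·3 + 7·1 + 5·3 + 3·3 = 58

33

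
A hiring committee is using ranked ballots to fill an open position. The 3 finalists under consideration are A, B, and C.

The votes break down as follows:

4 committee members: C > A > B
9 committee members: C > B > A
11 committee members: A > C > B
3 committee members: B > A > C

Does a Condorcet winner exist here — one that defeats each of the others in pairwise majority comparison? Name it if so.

Head-to-head results (27 voters total):
A vs B: A wins 15–12.
A vs C: A wins 14–13.
B vs C: C wins 24–3.
A beats each rival — B (15–12), C (14–13) — so A is the Condorcet winner.

A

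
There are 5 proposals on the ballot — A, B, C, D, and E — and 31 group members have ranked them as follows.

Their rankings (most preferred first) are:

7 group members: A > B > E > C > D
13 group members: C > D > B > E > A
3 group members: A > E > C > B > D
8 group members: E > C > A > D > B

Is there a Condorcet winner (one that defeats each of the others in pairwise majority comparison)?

No

Head-to-head results (31 voters total):
A vs B: A wins 18–13.
A vs C: C wins 21–10.
A vs D: A wins 18–13.
A vs E: E wins 21–10.
B vs C: C wins 24–7.
B vs D: D wins 21–10.
B vs E: B wins 20–11.
C vs D: C wins 31–0.
C vs E: E wins 18–13.
D vs E: E wins 18–13.
No candidate beats all others: A beats B beats E beats A, a majority cycle.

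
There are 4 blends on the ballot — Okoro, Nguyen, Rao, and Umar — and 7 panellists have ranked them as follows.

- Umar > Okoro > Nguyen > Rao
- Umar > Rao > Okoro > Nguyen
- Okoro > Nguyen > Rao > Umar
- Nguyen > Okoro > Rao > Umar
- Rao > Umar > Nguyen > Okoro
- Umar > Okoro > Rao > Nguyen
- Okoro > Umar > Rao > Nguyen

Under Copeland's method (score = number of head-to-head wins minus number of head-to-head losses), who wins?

Umar

Pairwise results:
  Okoro vs Nguyen: Okoro wins 5–2.
  Okoro vs Rao: Okoro wins 5–2.
  Okoro vs Umar: Umar wins 4–3.
  Nguyen vs Rao: Rao wins 4–3.
  Nguyen vs Umar: Umar wins 5–2.
  Rao vs Umar: Umar wins 4–3.
Copeland scores (wins − losses):
  Okoro: 2 − 1 = 1
  Nguyen: 0 − 3 = -3
  Rao: 1 − 2 = -1
  Umar: 3 − 0 = 3
Umar has the best Copeland score.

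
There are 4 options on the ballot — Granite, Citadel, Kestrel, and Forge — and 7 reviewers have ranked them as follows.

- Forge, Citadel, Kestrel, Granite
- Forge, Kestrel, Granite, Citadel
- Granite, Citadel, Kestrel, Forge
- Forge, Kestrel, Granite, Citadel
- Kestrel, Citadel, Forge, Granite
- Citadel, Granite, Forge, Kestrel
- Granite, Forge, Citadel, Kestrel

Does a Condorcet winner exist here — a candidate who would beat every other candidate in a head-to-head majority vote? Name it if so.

Forge

Head-to-head results (7 voters total):
Granite vs Citadel: Granite wins 4–3.
Granite vs Kestrel: Kestrel wins 4–3.
Granite vs Forge: Forge wins 4–3.
Citadel vs Kestrel: Citadel wins 4–3.
Citadel vs Forge: Forge wins 4–3.
Kestrel vs Forge: Forge wins 5–2.
Forge beats each rival — Granite (4–3), Citadel (4–3), Kestrel (5–2) — so Forge is the Condorcet winner.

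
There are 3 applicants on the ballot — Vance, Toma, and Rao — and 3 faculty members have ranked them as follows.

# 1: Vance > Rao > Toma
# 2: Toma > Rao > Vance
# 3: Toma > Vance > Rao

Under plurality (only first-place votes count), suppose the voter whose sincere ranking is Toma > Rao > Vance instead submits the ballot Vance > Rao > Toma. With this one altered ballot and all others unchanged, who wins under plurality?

First-place totals with the altered ballot: Vance 2, Toma 1, Rao 0.
The switch changes the winner from Toma to Vance.

Vance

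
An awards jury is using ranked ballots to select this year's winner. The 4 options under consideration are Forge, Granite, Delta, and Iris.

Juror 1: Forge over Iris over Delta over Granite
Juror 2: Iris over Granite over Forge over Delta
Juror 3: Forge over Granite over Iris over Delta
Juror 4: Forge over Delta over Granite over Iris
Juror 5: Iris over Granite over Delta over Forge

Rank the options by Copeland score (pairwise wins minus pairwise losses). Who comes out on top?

Forge

Pairwise results:
  Forge vs Granite: Forge wins 3–2.
  Forge vs Delta: Forge wins 4–1.
  Forge vs Iris: Forge wins 3–2.
  Granite vs Delta: Granite wins 3–2.
  Granite vs Iris: Iris wins 3–2.
  Delta vs Iris: Iris wins 4–1.
Copeland scores (wins − losses):
  Forge: 3 − 0 = 3
  Granite: 1 − 2 = -1
  Delta: 0 − 3 = -3
  Iris: 2 − 1 = 1
Forge has the best Copeland score.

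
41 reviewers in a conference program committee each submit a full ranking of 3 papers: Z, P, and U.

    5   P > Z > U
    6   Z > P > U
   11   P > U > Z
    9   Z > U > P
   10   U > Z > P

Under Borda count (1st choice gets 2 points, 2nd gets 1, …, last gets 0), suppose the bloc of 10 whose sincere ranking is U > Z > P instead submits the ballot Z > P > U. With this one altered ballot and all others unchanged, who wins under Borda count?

Borda totals with the altered ballot: Z 55, P 48, U 20.
The winner is unchanged: still Z.

Z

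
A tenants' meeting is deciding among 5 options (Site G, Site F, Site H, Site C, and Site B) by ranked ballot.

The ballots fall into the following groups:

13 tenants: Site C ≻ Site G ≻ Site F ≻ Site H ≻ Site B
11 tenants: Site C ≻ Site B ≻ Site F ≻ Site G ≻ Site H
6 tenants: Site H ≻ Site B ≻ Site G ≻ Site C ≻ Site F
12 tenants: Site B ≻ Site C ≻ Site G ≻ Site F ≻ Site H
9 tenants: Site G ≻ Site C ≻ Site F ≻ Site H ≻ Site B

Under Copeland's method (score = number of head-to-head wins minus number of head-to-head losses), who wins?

Pairwise results:
  Site G vs Site F: Site G wins 40–11.
  Site G vs Site H: Site G wins 45–6.
  Site G vs Site C: Site C wins 36–15.
  Site G vs Site B: Site B wins 29–22.
  Site F vs Site H: Site F wins 45–6.
  Site F vs Site C: Site C wins 51–0.
  Site F vs Site B: Site B wins 29–22.
  Site H vs Site C: Site C wins 45–6.
  Site H vs Site B: Site H wins 28–23.
  Site C vs Site B: Site C wins 33–18.
Copeland scores (wins − losses):
  Site G: 2 − 2 = 0
  Site F: 1 − 3 = -2
  Site H: 1 − 3 = -2
  Site C: 4 − 0 = 4
  Site B: 2 − 2 = 0
Site C has the best Copeland score.

Site C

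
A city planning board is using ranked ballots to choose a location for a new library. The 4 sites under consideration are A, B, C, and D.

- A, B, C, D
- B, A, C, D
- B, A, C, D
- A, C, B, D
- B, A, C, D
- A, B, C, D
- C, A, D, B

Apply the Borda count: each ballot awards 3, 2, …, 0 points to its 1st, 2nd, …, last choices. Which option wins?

A

Borda scores:
  A: 3 + 2 + 2 + 3 + 2 + 3 + 2 = 17
  B: 2 + 3 + 3 + 1 + 3 + 2 + 0 = 14
  C: 1 + 1 + 1 + 2 + 1 + 1 + 3 = 10
  D: 0 + 0 + 0 + 0 + 0 + 0 + 1 = 1
A has the highest total.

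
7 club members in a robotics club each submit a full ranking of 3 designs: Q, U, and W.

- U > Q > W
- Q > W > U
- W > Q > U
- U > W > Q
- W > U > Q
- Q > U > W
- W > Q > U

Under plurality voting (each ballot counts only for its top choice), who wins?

First-place vote totals:
  Q: 2
  U: 2
  W: 3
W has the most first-place votes.

W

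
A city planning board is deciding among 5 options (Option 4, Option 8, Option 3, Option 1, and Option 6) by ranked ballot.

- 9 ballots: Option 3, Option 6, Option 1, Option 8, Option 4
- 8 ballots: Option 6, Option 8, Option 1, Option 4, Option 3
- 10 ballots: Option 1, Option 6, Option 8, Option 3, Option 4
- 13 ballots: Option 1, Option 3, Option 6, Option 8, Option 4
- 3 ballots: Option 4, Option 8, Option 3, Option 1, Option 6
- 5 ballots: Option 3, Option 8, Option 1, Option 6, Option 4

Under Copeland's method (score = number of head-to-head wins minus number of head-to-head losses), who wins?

Option 1

Pairwise results:
  Option 4 vs Option 8: Option 8 wins 45–3.
  Option 4 vs Option 3: Option 3 wins 37–11.
  Option 4 vs Option 1: Option 1 wins 45–3.
  Option 4 vs Option 6: Option 6 wins 45–3.
  Option 8 vs Option 3: Option 3 wins 27–21.
  Option 8 vs Option 1: Option 1 wins 32–16.
  Option 8 vs Option 6: Option 6 wins 40–8.
  Option 3 vs Option 1: Option 1 wins 31–17.
  Option 3 vs Option 6: Option 3 wins 30–18.
  Option 1 vs Option 6: Option 1 wins 31–17.
Copeland scores (wins − losses):
  Option 4: 0 − 4 = -4
  Option 8: 1 − 3 = -2
  Option 3: 3 − 1 = 2
  Option 1: 4 − 0 = 4
  Option 6: 2 − 2 = 0
Option 1 has the best Copeland score.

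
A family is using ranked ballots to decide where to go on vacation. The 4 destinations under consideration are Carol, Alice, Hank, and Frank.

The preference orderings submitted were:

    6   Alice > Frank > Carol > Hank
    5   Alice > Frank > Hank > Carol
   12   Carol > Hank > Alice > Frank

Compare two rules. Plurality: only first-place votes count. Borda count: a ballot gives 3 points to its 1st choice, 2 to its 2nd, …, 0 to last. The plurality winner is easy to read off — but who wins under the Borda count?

Alice

Plurality first-place counts: Carol 12, Alice 11, Hank 0, Frank 0 → Carol.
Borda totals: Carol 42, Alice 45, Hank 29, Frank 22 → Alice.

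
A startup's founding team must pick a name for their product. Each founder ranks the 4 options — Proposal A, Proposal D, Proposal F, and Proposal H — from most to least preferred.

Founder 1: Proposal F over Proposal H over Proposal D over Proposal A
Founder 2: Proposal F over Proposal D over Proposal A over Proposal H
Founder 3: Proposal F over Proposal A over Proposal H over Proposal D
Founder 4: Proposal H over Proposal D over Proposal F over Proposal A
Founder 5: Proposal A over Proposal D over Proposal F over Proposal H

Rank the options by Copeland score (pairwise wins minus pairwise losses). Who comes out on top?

Pairwise results:
  Proposal A vs Proposal D: Proposal D wins 3–2.
  Proposal A vs Proposal F: Proposal F wins 4–1.
  Proposal A vs Proposal H: Proposal A wins 3–2.
  Proposal D vs Proposal F: Proposal F wins 3–2.
  Proposal D vs Proposal H: Proposal H wins 3–2.
  Proposal F vs Proposal H: Proposal F wins 4–1.
Copeland scores (wins − losses):
  Proposal A: 1 − 2 = -1
  Proposal D: 1 − 2 = -1
  Proposal F: 3 − 0 = 3
  Proposal H: 1 − 2 = -1
Proposal F has the best Copeland score.

Proposal F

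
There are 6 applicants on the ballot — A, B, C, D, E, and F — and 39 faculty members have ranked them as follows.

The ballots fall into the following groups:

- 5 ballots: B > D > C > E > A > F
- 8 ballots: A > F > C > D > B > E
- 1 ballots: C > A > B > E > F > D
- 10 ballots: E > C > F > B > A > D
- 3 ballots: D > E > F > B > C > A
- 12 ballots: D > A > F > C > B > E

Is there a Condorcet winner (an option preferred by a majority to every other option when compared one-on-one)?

Head-to-head results (39 voters total):
A vs B: A wins 21–18.
A vs C: A wins 20–19.
A vs D: D wins 20–19.
A vs E: A wins 21–18.
A vs F: A wins 26–13.
B vs C: C wins 31–8.
B vs D: D wins 23–16.
B vs E: B wins 26–13.
B vs F: F wins 33–6.
C vs D: D wins 20–19.
C vs E: C wins 26–13.
C vs F: F wins 23–16.
D vs E: D wins 28–11.
D vs F: D wins 20–19.
E vs F: F wins 20–19.
D beats each rival — A (20–19), B (23–16), C (20–19), E (28–11), F (20–19) — so D is the Condorcet winner.

Yes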